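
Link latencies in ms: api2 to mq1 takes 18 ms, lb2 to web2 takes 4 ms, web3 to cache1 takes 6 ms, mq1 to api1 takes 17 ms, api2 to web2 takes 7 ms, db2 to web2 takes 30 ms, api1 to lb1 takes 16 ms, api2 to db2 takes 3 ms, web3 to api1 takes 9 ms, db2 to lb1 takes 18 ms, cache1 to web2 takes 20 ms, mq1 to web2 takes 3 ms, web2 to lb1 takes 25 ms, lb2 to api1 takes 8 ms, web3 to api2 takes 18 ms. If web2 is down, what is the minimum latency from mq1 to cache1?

A few of the mq1→cache1 routes:
mq1 - api1 - web3 - cache1: 17 + 9 + 6 = 32
mq1 - api2 - db2 - lb1 - api1 - web3 - cache1: 18 + 3 + 18 + 16 + 9 + 6 = 70
mq1 - api2 - web3 - cache1: 18 + 18 + 6 = 42
Best route has total 32 ms.

32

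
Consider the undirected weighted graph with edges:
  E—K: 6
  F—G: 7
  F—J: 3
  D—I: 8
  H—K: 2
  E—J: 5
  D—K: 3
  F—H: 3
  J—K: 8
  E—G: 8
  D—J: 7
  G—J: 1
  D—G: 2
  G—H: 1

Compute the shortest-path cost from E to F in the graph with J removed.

11

Some routes from E to F avoiding J:
E - K - H - F: 6 + 2 + 3 = 11
E - G - H - F: 8 + 1 + 3 = 12
E - K - D - G - H - F: 6 + 3 + 2 + 1 + 3 = 15
The minimum is 11.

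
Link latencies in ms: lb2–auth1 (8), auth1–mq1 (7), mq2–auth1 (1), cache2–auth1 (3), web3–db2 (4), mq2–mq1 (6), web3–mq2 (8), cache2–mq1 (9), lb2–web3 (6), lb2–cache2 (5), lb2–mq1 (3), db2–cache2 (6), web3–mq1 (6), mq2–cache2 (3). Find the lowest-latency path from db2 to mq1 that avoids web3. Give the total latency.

Some routes from db2 to mq1 avoiding web3:
db2 -> cache2 -> mq2 -> mq1: 6 + 3 + 6 = 15
db2 -> cache2 -> lb2 -> mq1: 6 + 5 + 3 = 14
db2 -> cache2 -> mq1: 6 + 9 = 15
Shortest: 14 ms.

14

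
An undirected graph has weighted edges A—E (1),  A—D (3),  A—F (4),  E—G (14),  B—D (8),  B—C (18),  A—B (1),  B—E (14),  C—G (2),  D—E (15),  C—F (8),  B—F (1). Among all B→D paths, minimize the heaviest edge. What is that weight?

3

Comparing a few candidate routes:
B→A→D: max(1, 3) = 3
B→E→G→C→F→A→D: max(14, 14, 2, 8, 4, 3) = 14
B→F→A→D: max(1, 4, 3) = 4
B→D: max(8) = 8
B→E→A→D: max(14, 1, 3) = 14
B→F→C→G→E→A→D: max(1, 8, 2, 14, 1, 3) = 14
Smallest bottleneck: 3.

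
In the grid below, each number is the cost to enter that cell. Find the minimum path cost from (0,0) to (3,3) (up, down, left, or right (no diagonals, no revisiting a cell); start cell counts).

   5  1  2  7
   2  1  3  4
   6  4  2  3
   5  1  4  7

22

Take r0c0→r0c1→r1c1→r1c2→r2c2→r2c3→r3c3 for a total of 5 + 1 + 1 + 3 + 2 + 3 + 7 = 22.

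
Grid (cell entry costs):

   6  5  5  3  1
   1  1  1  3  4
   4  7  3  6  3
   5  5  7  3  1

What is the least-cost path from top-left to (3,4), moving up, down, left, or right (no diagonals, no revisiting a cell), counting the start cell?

Take [0,0]→[1,0]→[1,1]→[1,2]→[1,3]→[1,4]→[2,4]→[3,4] for a total of 6 + 1 + 1 + 1 + 3 + 4 + 3 + 1 = 20.

20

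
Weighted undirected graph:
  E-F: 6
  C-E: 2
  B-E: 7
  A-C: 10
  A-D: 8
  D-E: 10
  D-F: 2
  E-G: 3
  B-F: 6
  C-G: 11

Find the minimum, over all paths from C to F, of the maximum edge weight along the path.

A few of the C→F routes:
C-E-D-F: max(2, 10, 2) = 10
C-A-D-E-B-F: max(10, 8, 10, 7, 6) = 10
C-A-D-F: max(10, 8, 2) = 10
C-E-B-F: max(2, 7, 6) = 7
C-E-F: max(2, 6) = 6
C-A-D-E-F: max(10, 8, 10, 6) = 10
The minimum achievable maximum is 6.

6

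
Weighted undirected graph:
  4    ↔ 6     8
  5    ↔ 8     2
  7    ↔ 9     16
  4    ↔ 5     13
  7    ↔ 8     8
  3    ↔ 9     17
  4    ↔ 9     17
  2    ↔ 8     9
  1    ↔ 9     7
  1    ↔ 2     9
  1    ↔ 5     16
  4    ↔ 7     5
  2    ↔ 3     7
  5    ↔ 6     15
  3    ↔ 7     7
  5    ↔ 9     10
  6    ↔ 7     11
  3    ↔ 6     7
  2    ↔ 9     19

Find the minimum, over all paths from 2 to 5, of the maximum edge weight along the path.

Some routes from 2 to 5:
2 → 3 → 7 → 8 → 5: max(7, 7, 8, 2) = 8
2 → 3 → 6 → 4 → 7 → 8 → 5: max(7, 7, 8, 5, 8, 2) = 8
2 → 8 → 5: max(9, 2) = 9
2 → 1 → 9 → 5: max(9, 7, 10) = 10
2 → 3 → 6 → 7 → 8 → 5: max(7, 7, 11, 8, 2) = 11
2 → 3 → 6 → 4 → 5: max(7, 7, 8, 13) = 13
Best route has worst link 8.

8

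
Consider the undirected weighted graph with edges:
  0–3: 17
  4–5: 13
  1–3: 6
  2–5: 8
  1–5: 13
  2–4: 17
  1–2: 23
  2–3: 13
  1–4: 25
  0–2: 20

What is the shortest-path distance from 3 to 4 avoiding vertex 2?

31

Routes from 3 to 4 avoiding 2:
3 -> 1 -> 5 -> 4: 6 + 13 + 13 = 32
3 -> 1 -> 4: 6 + 25 = 31
Shortest: 31.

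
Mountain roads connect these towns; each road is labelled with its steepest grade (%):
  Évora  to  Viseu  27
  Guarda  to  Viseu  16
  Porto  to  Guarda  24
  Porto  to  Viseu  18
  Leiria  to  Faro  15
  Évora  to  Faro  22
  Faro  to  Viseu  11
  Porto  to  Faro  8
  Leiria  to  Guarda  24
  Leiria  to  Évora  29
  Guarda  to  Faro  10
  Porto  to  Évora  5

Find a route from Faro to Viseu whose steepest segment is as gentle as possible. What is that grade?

11

Some routes from Faro to Viseu:
Faro → Guarda → Viseu: max(10, 16) = 16
Faro → Viseu: max(11) = 11
Faro → Évora → Porto → Viseu: max(22, 5, 18) = 22
Faro → Porto → Guarda → Viseu: max(8, 24, 16) = 24
Faro → Porto → Viseu: max(8, 18) = 18
Faro → Évora → Porto → Guarda → Viseu: max(22, 5, 24, 16) = 24
The minimum achievable maximum is 11%.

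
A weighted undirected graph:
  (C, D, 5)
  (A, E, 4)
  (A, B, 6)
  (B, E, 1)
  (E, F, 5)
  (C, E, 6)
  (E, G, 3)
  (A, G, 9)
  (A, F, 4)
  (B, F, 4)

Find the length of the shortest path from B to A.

Some routes from B to A:
B -> F -> A: 4 + 4 = 8
B -> A: 6
B -> E -> A: 1 + 4 = 5
Shortest: 5.

5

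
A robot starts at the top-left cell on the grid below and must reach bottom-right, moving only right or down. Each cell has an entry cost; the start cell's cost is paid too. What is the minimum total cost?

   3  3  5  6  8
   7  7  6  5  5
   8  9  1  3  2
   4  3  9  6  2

Best path: [0,0] [0,1] [0,2] [1,2] [2,2] [2,3] [2,4] [3,4]
Cost: 3 + 3 + 5 + 6 + 1 + 3 + 2 + 2 = 25
(Top row then right column would cost 34.)

25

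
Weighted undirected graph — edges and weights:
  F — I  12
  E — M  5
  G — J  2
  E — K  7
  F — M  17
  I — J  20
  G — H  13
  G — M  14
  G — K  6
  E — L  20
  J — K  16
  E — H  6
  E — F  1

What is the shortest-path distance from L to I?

33

Checking several routes:
L - E - M - F - I: 20 + 5 + 17 + 12 = 54
L - E - K - G - J - I: 20 + 7 + 6 + 2 + 20 = 55
L - E - F - I: 20 + 1 + 12 = 33
The minimum is 33.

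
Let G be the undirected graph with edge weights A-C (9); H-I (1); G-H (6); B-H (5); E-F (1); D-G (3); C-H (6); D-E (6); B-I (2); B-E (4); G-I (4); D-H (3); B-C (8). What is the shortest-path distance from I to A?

16

Some routes from I to A:
I -> H -> C -> A: 1 + 6 + 9 = 16
I -> H -> B -> C -> A: 1 + 5 + 8 + 9 = 23
I -> B -> H -> C -> A: 2 + 5 + 6 + 9 = 22
I -> B -> C -> A: 2 + 8 + 9 = 19
Best route has total 16.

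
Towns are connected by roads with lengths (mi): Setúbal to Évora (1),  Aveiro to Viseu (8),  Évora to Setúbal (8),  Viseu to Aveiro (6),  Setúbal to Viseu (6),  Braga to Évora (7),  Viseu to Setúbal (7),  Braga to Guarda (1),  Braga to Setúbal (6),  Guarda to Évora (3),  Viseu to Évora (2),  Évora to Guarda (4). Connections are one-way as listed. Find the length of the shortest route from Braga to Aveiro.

Candidate routes:
Braga-Guarda-Évora-Setúbal-Viseu-Aveiro: 1 + 3 + 8 + 6 + 6 = 24
Braga-Évora-Setúbal-Viseu-Aveiro: 7 + 8 + 6 + 6 = 27
Braga-Setúbal-Viseu-Aveiro: 6 + 6 + 6 = 18
Shortest: 18 mi.

18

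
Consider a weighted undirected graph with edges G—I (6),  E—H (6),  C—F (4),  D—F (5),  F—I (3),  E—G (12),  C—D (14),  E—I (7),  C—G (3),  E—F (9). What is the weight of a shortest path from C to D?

Some routes from C to D:
C→G→I→F→D: 3 + 6 + 3 + 5 = 17
C→F→D: 4 + 5 = 9
C→D: 14
C→G→E→F→D: 3 + 12 + 9 + 5 = 29
The minimum is 9.

9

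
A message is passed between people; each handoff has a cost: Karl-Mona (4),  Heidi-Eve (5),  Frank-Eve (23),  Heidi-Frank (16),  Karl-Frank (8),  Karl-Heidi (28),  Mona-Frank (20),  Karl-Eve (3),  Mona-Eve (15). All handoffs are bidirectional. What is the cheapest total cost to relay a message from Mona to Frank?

12

Checking several routes:
Mona -> Frank: 20
Mona -> Eve -> Karl -> Frank: 15 + 3 + 8 = 26
Mona -> Karl -> Frank: 4 + 8 = 12
Shortest: 12.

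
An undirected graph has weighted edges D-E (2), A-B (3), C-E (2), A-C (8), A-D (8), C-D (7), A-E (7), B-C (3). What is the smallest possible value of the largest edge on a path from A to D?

A few of the A→D routes:
A → B → C → D: max(3, 3, 7) = 7
A → E → C → D: max(7, 2, 7) = 7
A → E → D: max(7, 2) = 7
A → B → C → E → D: max(3, 3, 2, 2) = 3
A → D: max(8) = 8
Best route has worst link 3.

3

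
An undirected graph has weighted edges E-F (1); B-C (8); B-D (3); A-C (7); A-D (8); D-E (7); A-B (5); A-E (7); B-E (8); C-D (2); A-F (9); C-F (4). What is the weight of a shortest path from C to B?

Some routes from C to B:
C -> A -> B: 7 + 5 = 12
C -> B: 8
C -> F -> E -> D -> B: 4 + 1 + 7 + 3 = 15
C -> D -> B: 2 + 3 = 5
C -> F -> E -> B: 4 + 1 + 8 = 13
C -> D -> A -> B: 2 + 8 + 5 = 15
The minimum is 5.

5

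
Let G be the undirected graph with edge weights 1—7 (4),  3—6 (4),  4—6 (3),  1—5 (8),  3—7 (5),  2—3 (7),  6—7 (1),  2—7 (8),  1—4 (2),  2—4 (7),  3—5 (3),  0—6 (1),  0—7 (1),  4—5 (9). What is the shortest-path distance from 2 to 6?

A few of the 2→6 routes:
2→7→0→6: 8 + 1 + 1 = 10
2→3→6: 7 + 4 = 11
2→7→6: 8 + 1 = 9
2→4→6: 7 + 3 = 10
2→3→7→6: 7 + 5 + 1 = 13
2→3→7→0→6: 7 + 5 + 1 + 1 = 14
Best route has total 9.

9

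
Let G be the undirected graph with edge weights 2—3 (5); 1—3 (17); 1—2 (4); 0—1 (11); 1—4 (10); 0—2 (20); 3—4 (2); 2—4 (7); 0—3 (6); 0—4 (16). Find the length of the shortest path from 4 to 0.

8

Checking several routes:
4 - 3 - 2 - 1 - 0: 2 + 5 + 4 + 11 = 22
4 - 3 - 0: 2 + 6 = 8
4 - 1 - 0: 10 + 11 = 21
4 - 2 - 3 - 0: 7 + 5 + 6 = 18
4 - 0: 16
Shortest: 8.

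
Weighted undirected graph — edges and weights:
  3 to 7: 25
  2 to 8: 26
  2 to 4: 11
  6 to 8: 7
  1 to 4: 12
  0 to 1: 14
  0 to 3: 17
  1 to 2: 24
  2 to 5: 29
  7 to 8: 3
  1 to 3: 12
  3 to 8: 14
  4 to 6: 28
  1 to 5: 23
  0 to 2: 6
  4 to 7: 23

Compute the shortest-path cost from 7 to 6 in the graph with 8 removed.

51

Some routes from 7 to 6 avoiding 8:
7 -> 3 -> 1 -> 0 -> 2 -> 4 -> 6: 25 + 12 + 14 + 6 + 11 + 28 = 96
7 -> 3 -> 0 -> 1 -> 4 -> 6: 25 + 17 + 14 + 12 + 28 = 96
7 -> 4 -> 6: 23 + 28 = 51
7 -> 3 -> 1 -> 4 -> 6: 25 + 12 + 12 + 28 = 77
7 -> 3 -> 0 -> 2 -> 4 -> 6: 25 + 17 + 6 + 11 + 28 = 87
Shortest: 51.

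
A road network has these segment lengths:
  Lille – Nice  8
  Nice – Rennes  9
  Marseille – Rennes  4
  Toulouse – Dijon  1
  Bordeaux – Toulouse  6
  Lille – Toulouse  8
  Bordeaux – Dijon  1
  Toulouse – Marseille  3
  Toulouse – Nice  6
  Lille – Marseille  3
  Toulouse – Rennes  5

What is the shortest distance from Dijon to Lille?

7

A few of the Dijon→Lille routes:
Dijon - Toulouse - Marseille - Lille: 1 + 3 + 3 = 7
Dijon - Toulouse - Rennes - Marseille - Lille: 1 + 5 + 4 + 3 = 13
Dijon - Toulouse - Lille: 1 + 8 = 9
Shortest: 7.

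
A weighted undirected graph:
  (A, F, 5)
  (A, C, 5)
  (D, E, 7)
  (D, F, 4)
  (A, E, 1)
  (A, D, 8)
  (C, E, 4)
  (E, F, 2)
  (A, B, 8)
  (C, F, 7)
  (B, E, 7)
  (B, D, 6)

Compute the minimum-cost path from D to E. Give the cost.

6

Some routes from D to E:
D → A → F → E: 8 + 5 + 2 = 15
D → B → E: 6 + 7 = 13
D → F → A → E: 4 + 5 + 1 = 10
D → A → E: 8 + 1 = 9
D → F → E: 4 + 2 = 6
D → E: 7
The minimum is 6.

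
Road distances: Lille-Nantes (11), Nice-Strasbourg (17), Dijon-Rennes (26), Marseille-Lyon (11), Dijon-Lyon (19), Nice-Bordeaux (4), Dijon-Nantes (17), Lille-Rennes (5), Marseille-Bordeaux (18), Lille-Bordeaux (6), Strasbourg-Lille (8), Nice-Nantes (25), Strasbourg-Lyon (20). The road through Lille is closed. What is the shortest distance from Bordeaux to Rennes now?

Routes from Bordeaux to Rennes avoiding Lille:
Bordeaux→Nice→Nantes→Dijon→Rennes: 4 + 25 + 17 + 26 = 72
Bordeaux→Marseille→Lyon→Strasbourg→Nice→Nantes→Dijon→Rennes: 18 + 11 + 20 + 17 + 25 + 17 + 26 = 134
Bordeaux→Marseille→Lyon→Dijon→Rennes: 18 + 11 + 19 + 26 = 74
Bordeaux→Nice→Strasbourg→Lyon→Dijon→Rennes: 4 + 17 + 20 + 19 + 26 = 86
Best route has total 72.

72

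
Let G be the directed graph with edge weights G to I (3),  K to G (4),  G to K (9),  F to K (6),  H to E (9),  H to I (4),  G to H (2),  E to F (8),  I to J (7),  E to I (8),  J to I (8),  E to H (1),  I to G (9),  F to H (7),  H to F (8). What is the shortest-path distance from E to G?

14

Candidate routes:
E → F → H → I → G: 8 + 7 + 4 + 9 = 28
E → H → I → G: 1 + 4 + 9 = 14
E → F → K → G: 8 + 6 + 4 = 18
E → H → F → K → G: 1 + 8 + 6 + 4 = 19
E → I → G: 8 + 9 = 17
Shortest: 14.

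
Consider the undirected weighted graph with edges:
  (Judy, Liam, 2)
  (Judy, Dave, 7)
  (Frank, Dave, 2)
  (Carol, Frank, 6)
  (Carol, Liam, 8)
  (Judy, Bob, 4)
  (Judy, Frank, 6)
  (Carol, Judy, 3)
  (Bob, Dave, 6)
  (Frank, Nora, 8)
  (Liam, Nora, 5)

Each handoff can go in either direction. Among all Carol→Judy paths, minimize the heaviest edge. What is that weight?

Some routes from Carol to Judy:
Carol - Judy: max(3) = 3
Carol - Frank - Judy: max(6, 6) = 6
Carol - Frank - Dave - Judy: max(6, 2, 7) = 7
Carol - Frank - Dave - Bob - Judy: max(6, 2, 6, 4) = 6
Best route has worst link 3.

3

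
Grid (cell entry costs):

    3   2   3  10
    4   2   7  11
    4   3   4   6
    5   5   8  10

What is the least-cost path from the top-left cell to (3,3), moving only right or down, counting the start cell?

Take [0,0] → [0,1] → [1,1] → [2,1] → [2,2] → [2,3] → [3,3] for a total of 3 + 2 + 2 + 3 + 4 + 6 + 10 = 30.
For comparison, the top-then-right route costs 45.

30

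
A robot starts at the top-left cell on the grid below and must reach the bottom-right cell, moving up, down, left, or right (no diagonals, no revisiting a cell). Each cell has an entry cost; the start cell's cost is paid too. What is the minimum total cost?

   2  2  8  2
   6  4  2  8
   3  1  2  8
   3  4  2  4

Best path: (0,0) → (0,1) → (1,1) → (2,1) → (2,2) → (3,2) → (3,3)
Cost: 2 + 2 + 4 + 1 + 2 + 2 + 4 = 17

17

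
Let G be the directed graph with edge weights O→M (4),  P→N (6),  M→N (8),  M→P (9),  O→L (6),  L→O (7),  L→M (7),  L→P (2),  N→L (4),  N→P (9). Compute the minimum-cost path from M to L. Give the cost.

12

Routes from M to L:
M - N - L: 8 + 4 = 12
M - P - N - L: 9 + 6 + 4 = 19
The minimum is 12.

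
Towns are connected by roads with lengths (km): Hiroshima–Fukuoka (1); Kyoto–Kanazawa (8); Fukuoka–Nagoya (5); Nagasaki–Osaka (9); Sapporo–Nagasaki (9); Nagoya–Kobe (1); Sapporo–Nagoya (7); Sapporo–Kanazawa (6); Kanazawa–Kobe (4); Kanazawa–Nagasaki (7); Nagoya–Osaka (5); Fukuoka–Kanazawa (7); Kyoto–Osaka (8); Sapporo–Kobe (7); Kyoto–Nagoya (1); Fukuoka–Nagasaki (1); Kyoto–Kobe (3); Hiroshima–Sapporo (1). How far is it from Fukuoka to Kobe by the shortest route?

6

Some routes from Fukuoka to Kobe:
Fukuoka → Nagoya → Kyoto → Kobe: 5 + 1 + 3 = 9
Fukuoka → Nagoya → Kobe: 5 + 1 = 6
Fukuoka → Hiroshima → Sapporo → Nagoya → Kobe: 1 + 1 + 7 + 1 = 10
Fukuoka → Hiroshima → Sapporo → Kobe: 1 + 1 + 7 = 9
Shortest: 6 km.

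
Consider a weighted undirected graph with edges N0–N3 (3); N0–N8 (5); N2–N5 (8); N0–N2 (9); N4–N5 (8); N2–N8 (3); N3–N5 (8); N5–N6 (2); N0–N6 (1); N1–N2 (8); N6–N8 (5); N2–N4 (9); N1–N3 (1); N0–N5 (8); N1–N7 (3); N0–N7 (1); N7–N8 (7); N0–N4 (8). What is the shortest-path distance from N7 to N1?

Comparing a few candidate routes:
N7 → N1: 3
N7 → N0 → N3 → N1: 1 + 3 + 1 = 5
N7 → N8 → N0 → N3 → N1: 7 + 5 + 3 + 1 = 16
N7 → N0 → N6 → N5 → N3 → N1: 1 + 1 + 2 + 8 + 1 = 13
Shortest: 3.

3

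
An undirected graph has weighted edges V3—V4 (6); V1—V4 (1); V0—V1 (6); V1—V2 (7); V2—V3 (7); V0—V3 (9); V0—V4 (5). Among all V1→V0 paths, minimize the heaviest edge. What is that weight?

Some routes from V1 to V0:
V1→V4→V3→V0: max(1, 6, 9) = 9
V1→V0: max(6) = 6
V1→V2→V3→V4→V0: max(7, 7, 6, 5) = 7
V1→V4→V0: max(1, 5) = 5
Best route has worst link 5.

5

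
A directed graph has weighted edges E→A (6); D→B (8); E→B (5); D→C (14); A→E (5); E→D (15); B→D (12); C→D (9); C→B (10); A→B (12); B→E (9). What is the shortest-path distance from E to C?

Candidate routes:
E→A→B→D→C: 6 + 12 + 12 + 14 = 44
E→B→D→C: 5 + 12 + 14 = 31
E→D→C: 15 + 14 = 29
Best route has total 29.

29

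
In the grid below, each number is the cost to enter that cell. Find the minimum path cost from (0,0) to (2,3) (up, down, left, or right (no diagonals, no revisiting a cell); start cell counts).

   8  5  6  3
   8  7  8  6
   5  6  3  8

Take (0,0) -> (0,1) -> (0,2) -> (0,3) -> (1,3) -> (2,3) for a total of 8 + 5 + 6 + 3 + 6 + 8 = 36.

36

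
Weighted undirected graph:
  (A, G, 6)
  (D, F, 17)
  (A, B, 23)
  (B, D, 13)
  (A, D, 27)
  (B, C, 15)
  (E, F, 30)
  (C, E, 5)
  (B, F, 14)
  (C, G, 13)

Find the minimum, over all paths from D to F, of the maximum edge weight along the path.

14

Comparing a few candidate routes:
D→A→G→C→B→F: max(27, 6, 13, 15, 14) = 27
D→B→C→E→F: max(13, 15, 5, 30) = 30
D→F: max(17) = 17
D→A→B→F: max(27, 23, 14) = 27
D→B→F: max(13, 14) = 14
Best route has worst link 14.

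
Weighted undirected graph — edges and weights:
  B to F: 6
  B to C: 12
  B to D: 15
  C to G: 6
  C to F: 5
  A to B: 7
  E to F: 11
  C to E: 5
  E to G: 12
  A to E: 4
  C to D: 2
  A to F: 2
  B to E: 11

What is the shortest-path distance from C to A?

7

Checking several routes:
C-B-F-A: 12 + 6 + 2 = 20
C-B-A: 12 + 7 = 19
C-E-F-A: 5 + 11 + 2 = 18
C-F-A: 5 + 2 = 7
C-E-A: 5 + 4 = 9
C-F-B-A: 5 + 6 + 7 = 18
Shortest: 7.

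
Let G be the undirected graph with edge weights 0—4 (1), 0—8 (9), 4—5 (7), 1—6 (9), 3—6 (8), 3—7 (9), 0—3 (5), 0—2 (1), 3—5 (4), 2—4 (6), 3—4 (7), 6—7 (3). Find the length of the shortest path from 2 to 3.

Comparing a few candidate routes:
2 → 0 → 3: 1 + 5 = 6
2 → 4 → 0 → 3: 6 + 1 + 5 = 12
2 → 0 → 4 → 3: 1 + 1 + 7 = 9
Shortest: 6.

6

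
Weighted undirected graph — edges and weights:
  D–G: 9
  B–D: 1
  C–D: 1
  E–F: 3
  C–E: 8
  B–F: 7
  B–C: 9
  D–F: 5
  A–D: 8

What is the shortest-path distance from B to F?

6

Checking several routes:
B → D → C → E → F: 1 + 1 + 8 + 3 = 13
B → D → F: 1 + 5 = 6
B → F: 7
Best route has total 6.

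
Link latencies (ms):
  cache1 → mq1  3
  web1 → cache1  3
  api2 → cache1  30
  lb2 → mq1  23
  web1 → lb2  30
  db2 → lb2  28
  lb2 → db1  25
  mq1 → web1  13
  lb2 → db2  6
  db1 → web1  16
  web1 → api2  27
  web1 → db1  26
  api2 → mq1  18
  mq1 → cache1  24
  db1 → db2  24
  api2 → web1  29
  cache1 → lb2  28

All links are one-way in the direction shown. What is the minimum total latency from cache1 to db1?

Routes from cache1 to db1:
cache1 -> lb2 -> mq1 -> web1 -> db1: 28 + 23 + 13 + 26 = 90
cache1 -> lb2 -> db1: 28 + 25 = 53
cache1 -> mq1 -> web1 -> lb2 -> db1: 3 + 13 + 30 + 25 = 71
cache1 -> mq1 -> web1 -> db1: 3 + 13 + 26 = 42
The minimum is 42 ms.

42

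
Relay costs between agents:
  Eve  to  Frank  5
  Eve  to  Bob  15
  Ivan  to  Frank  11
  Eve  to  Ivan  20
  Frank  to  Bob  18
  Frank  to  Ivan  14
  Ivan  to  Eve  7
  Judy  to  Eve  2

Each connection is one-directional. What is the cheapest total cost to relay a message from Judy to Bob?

Paths from Judy to Bob:
Judy-Eve-Bob: 2 + 15 = 17
Judy-Eve-Ivan-Frank-Bob: 2 + 20 + 11 + 18 = 51
Judy-Eve-Frank-Bob: 2 + 5 + 18 = 25
The minimum is 17.

17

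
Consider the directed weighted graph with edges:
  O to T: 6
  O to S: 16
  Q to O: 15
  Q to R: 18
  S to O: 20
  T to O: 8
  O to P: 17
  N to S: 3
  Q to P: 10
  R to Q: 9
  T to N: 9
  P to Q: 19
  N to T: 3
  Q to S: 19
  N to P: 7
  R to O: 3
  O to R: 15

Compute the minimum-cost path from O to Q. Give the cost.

Routes from O to Q:
O → P → Q: 17 + 19 = 36
O → T → N → P → Q: 6 + 9 + 7 + 19 = 41
O → R → Q: 15 + 9 = 24
Best route has total 24.

24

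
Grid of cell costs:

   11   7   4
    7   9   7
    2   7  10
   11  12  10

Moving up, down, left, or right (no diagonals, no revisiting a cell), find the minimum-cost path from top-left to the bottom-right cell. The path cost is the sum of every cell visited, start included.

Best path: [0,0] [1,0] [2,0] [2,1] [2,2] [3,2]
Cost: 11 + 7 + 2 + 7 + 10 + 10 = 47

47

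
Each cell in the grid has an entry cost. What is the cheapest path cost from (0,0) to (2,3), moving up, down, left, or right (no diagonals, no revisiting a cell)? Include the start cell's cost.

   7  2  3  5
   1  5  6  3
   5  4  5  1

Path (0,0)→(0,1)→(0,2)→(0,3)→(1,3)→(2,3): 7 + 2 + 3 + 5 + 3 + 1 = 21.

21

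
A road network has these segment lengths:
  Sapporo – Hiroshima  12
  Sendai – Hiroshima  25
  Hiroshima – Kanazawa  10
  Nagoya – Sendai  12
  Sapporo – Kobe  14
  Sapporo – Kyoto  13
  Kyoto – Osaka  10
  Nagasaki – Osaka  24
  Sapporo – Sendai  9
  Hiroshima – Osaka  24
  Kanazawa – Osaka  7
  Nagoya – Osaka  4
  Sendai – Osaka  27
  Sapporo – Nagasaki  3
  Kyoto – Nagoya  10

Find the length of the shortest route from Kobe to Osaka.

Comparing a few candidate routes:
Kobe → Sapporo → Nagasaki → Osaka: 14 + 3 + 24 = 41
Kobe → Sapporo → Kyoto → Osaka: 14 + 13 + 10 = 37
Kobe → Sapporo → Sendai → Nagoya → Osaka: 14 + 9 + 12 + 4 = 39
Best route has total 37.

37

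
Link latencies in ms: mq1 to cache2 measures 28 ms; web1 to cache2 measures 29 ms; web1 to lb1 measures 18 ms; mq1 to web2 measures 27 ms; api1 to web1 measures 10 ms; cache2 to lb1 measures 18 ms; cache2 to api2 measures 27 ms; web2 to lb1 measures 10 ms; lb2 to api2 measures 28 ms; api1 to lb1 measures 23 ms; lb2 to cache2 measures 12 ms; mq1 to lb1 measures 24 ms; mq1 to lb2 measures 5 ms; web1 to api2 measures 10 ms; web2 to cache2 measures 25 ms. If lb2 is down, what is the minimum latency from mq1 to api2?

Comparing a few candidate routes:
mq1-web2-lb1-web1-api2: 27 + 10 + 18 + 10 = 65
mq1-lb1-web1-api2: 24 + 18 + 10 = 52
mq1-cache2-api2: 28 + 27 = 55
The minimum is 52 ms.

52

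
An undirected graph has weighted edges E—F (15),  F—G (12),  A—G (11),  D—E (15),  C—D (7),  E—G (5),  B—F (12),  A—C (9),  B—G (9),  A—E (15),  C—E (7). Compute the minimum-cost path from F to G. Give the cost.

12

Routes from F to G:
F-E-D-C-A-G: 15 + 15 + 7 + 9 + 11 = 57
F-G: 12
F-B-G: 12 + 9 = 21
F-E-A-G: 15 + 15 + 11 = 41
F-E-G: 15 + 5 = 20
F-E-C-A-G: 15 + 7 + 9 + 11 = 42
Shortest: 12.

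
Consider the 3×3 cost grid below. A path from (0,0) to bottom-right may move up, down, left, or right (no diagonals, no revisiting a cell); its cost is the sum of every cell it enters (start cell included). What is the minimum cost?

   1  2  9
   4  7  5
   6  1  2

13

One optimal route is [0,0]→[0,1]→[1,1]→[2,1]→[2,2].
Its cost is 1 + 2 + 7 + 1 + 2 = 13.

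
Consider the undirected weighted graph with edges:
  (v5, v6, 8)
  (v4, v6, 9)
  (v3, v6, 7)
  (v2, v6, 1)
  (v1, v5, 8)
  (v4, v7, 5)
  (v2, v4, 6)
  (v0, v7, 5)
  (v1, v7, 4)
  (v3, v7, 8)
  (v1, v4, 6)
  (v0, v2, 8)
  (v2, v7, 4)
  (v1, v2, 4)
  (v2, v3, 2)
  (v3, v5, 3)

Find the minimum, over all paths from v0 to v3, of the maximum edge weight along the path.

5

Some routes from v0 to v3:
v0-v7-v4-v1-v2-v3: max(5, 5, 6, 4, 2) = 6
v0-v7-v1-v4-v2-v3: max(5, 4, 6, 6, 2) = 6
v0-v7-v1-v2-v3: max(5, 4, 4, 2) = 5
v0-v7-v4-v2-v3: max(5, 5, 6, 2) = 6
v0-v7-v2-v6-v3: max(5, 4, 1, 7) = 7
v0-v7-v2-v3: max(5, 4, 2) = 5
Smallest bottleneck: 5.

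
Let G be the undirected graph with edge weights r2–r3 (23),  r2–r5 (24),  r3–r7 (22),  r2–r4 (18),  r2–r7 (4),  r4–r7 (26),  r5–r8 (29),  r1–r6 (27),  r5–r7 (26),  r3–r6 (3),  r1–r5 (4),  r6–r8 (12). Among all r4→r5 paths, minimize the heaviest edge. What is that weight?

Checking several routes:
r4-r2-r3-r7-r5: max(18, 23, 22, 26) = 26
r4-r2-r5: max(18, 24) = 24
r4-r2-r7-r5: max(18, 4, 26) = 26
r4-r7-r5: max(26, 26) = 26
Smallest bottleneck: 24.

24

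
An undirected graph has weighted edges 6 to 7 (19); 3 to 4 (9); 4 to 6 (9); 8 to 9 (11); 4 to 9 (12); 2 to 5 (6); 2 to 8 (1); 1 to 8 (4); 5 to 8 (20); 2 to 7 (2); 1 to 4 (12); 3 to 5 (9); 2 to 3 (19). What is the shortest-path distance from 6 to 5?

Checking several routes:
6→7→2→5: 19 + 2 + 6 = 27
6→4→1→8→2→5: 9 + 12 + 4 + 1 + 6 = 32
6→4→3→5: 9 + 9 + 9 = 27
Best route has total 27.

27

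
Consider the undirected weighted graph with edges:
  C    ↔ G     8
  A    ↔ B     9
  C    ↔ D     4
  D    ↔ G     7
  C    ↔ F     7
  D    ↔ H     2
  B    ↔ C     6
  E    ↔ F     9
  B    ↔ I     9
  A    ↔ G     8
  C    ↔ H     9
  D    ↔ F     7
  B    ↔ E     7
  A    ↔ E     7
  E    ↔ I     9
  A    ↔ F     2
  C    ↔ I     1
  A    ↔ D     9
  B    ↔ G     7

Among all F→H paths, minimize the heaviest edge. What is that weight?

Some routes from F to H:
F - C - B - E - A - G - D - H: max(7, 6, 7, 7, 8, 7, 2) = 8
F - A - E - B - G - D - H: max(2, 7, 7, 7, 7, 2) = 7
F - D - H: max(7, 2) = 7
F - A - E - B - C - D - H: max(2, 7, 7, 6, 4, 2) = 7
F - C - D - H: max(7, 4, 2) = 7
F - C - B - G - D - H: max(7, 6, 7, 7, 2) = 7
Best route has worst link 7.

7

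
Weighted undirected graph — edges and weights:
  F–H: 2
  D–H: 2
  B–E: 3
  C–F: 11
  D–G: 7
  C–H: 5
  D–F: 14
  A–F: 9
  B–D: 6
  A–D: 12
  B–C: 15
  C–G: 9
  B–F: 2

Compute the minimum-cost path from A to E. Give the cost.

Some routes from A to E:
A-D-H-F-B-E: 12 + 2 + 2 + 2 + 3 = 21
A-F-B-E: 9 + 2 + 3 = 14
A-D-B-E: 12 + 6 + 3 = 21
Shortest: 14.

14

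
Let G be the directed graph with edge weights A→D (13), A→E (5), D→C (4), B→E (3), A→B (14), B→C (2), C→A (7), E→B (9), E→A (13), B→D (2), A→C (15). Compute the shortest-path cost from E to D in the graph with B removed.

26

Candidate routes:
E→A→D: 13 + 13 = 26
Shortest: 26.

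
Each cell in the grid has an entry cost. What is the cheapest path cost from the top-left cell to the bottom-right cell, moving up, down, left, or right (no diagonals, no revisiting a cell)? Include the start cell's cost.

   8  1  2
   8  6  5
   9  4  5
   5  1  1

21

Cheapest: [0,0] -> [0,1] -> [1,1] -> [2,1] -> [3,1] -> [3,2]
  8 + 1 + 6 + 4 + 1 + 1 = 21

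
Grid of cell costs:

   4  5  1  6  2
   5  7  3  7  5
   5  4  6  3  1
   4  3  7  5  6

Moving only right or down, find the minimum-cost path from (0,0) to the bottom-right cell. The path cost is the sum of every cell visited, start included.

29

Best path: (0,0)→(0,1)→(0,2)→(1,2)→(2,2)→(2,3)→(2,4)→(3,4)
Cost: 4 + 5 + 1 + 3 + 6 + 3 + 1 + 6 = 29
For comparison, the top-then-right route costs 30.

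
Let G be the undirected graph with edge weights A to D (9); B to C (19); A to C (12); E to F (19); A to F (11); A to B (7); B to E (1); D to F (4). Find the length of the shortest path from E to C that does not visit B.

Paths from E to C avoiding B:
E -> F -> A -> C: 19 + 11 + 12 = 42
E -> F -> D -> A -> C: 19 + 4 + 9 + 12 = 44
Shortest: 42.

42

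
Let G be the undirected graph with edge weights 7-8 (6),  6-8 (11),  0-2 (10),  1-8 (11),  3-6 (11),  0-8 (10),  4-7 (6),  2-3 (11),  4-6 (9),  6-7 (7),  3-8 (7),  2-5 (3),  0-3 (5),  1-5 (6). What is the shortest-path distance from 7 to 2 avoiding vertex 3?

26

Some routes from 7 to 2 avoiding 3:
7→6→8→1→5→2: 7 + 11 + 11 + 6 + 3 = 38
7→4→6→8→1→5→2: 6 + 9 + 11 + 11 + 6 + 3 = 46
7→6→8→0→2: 7 + 11 + 10 + 10 = 38
7→8→0→2: 6 + 10 + 10 = 26
7→8→1→5→2: 6 + 11 + 6 + 3 = 26
The minimum is 26.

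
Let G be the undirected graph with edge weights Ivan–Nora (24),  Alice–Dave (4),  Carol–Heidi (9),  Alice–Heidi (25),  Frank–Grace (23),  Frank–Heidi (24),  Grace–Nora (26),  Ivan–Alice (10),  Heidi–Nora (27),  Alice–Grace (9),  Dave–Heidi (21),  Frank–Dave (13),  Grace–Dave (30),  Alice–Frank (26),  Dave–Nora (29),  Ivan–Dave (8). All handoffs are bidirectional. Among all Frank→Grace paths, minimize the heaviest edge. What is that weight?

13

A few of the Frank→Grace routes:
Frank → Dave → Alice → Grace: max(13, 4, 9) = 13
Frank → Heidi → Dave → Alice → Grace: max(24, 21, 4, 9) = 24
Frank → Dave → Ivan → Alice → Grace: max(13, 8, 10, 9) = 13
Frank → Grace: max(23) = 23
The minimum achievable maximum is 13.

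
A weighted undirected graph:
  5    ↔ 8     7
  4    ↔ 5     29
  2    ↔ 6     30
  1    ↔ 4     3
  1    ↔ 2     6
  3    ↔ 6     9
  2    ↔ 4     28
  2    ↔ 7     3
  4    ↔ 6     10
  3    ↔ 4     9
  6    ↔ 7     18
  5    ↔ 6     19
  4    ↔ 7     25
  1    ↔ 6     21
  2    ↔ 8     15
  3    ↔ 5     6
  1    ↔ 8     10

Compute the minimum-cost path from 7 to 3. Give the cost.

21

Comparing a few candidate routes:
7→2→1→4→6→3: 3 + 6 + 3 + 10 + 9 = 31
7→6→3: 18 + 9 = 27
7→2→1→4→3: 3 + 6 + 3 + 9 = 21
7→2→8→5→3: 3 + 15 + 7 + 6 = 31
Best route has total 21.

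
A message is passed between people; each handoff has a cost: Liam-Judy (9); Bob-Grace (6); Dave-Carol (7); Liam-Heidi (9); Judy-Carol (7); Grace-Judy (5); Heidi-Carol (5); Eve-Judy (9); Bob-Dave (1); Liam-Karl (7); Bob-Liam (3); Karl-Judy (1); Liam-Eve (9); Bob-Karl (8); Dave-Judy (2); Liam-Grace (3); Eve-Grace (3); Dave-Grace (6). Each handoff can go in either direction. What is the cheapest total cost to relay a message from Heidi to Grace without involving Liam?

A few of the Heidi→Grace routes:
Heidi-Carol-Judy-Grace: 5 + 7 + 5 = 17
Heidi-Carol-Dave-Grace: 5 + 7 + 6 = 18
Heidi-Carol-Dave-Bob-Grace: 5 + 7 + 1 + 6 = 19
Heidi-Carol-Judy-Dave-Grace: 5 + 7 + 2 + 6 = 20
Heidi-Carol-Dave-Judy-Grace: 5 + 7 + 2 + 5 = 19
Shortest: 17.

17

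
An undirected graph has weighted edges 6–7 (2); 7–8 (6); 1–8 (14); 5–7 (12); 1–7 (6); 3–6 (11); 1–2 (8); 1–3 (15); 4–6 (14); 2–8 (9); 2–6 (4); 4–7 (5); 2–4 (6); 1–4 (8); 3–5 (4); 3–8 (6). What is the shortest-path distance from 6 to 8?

8

Checking several routes:
6 - 3 - 8: 11 + 6 = 17
6 - 2 - 4 - 7 - 8: 4 + 6 + 5 + 6 = 21
6 - 7 - 1 - 8: 2 + 6 + 14 = 22
6 - 2 - 8: 4 + 9 = 13
6 - 7 - 8: 2 + 6 = 8
The minimum is 8.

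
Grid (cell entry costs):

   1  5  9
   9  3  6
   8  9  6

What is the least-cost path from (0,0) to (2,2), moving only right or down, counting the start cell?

21

Best path: [0,0] → [0,1] → [1,1] → [1,2] → [2,2]
Cost: 1 + 5 + 3 + 6 + 6 = 21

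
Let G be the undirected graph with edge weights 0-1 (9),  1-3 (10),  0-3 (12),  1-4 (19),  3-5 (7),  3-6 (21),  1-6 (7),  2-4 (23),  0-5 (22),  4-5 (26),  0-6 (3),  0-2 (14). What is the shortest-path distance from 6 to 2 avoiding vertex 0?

Paths from 6 to 2 avoiding 0:
6→1→3→5→4→2: 7 + 10 + 7 + 26 + 23 = 73
6→3→1→4→2: 21 + 10 + 19 + 23 = 73
6→1→4→2: 7 + 19 + 23 = 49
6→3→5→4→2: 21 + 7 + 26 + 23 = 77
Shortest: 49.

49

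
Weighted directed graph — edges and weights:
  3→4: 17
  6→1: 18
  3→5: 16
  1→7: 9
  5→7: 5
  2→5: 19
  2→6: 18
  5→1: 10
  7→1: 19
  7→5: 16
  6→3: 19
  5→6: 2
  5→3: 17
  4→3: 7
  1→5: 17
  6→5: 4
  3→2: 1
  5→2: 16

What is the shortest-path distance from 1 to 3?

Comparing a few candidate routes:
1 - 5 - 6 - 3: 17 + 2 + 19 = 38
1 - 7 - 5 - 6 - 3: 9 + 16 + 2 + 19 = 46
1 - 7 - 5 - 3: 9 + 16 + 17 = 42
1 - 5 - 3: 17 + 17 = 34
The minimum is 34.

34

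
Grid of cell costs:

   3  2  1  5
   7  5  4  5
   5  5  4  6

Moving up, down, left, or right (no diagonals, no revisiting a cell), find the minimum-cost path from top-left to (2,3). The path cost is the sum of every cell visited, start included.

20

Path (0,0) → (0,1) → (0,2) → (1,2) → (2,2) → (2,3): 3 + 2 + 1 + 4 + 4 + 6 = 20.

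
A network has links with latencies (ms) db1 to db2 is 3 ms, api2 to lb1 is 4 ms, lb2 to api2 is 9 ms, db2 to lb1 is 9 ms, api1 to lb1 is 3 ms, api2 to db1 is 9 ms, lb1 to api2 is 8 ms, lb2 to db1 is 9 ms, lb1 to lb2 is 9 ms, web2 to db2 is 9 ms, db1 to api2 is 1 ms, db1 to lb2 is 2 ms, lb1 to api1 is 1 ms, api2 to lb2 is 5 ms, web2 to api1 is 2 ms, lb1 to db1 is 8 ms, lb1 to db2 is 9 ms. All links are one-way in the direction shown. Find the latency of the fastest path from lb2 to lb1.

13

Routes from lb2 to lb1:
lb2-db1-db2-lb1: 9 + 3 + 9 = 21
lb2-db1-api2-lb1: 9 + 1 + 4 = 14
lb2-api2-lb1: 9 + 4 = 13
lb2-api2-db1-db2-lb1: 9 + 9 + 3 + 9 = 30
Shortest: 13 ms.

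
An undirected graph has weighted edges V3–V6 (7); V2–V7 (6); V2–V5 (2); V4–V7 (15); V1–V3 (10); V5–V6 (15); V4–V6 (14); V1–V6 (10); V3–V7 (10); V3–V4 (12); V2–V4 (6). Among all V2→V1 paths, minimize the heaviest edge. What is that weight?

Comparing a few candidate routes:
V2 - V4 - V3 - V6 - V1: max(6, 12, 7, 10) = 12
V2 - V7 - V3 - V6 - V1: max(6, 10, 7, 10) = 10
V2 - V4 - V3 - V1: max(6, 12, 10) = 12
V2 - V7 - V3 - V1: max(6, 10, 10) = 10
Smallest bottleneck: 10.

10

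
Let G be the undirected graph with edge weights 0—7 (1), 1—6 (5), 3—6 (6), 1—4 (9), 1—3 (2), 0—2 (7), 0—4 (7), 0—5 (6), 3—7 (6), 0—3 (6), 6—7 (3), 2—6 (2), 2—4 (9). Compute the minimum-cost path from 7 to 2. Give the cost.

5

A few of the 7→2 routes:
7→3→1→6→2: 6 + 2 + 5 + 2 = 15
7→3→6→2: 6 + 6 + 2 = 14
7→0→2: 1 + 7 = 8
7→6→2: 3 + 2 = 5
7→0→3→6→2: 1 + 6 + 6 + 2 = 15
The minimum is 5.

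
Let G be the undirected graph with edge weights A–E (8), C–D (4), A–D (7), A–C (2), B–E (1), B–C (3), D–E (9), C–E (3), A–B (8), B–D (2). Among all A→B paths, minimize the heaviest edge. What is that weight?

3

Some routes from A to B:
A -> D -> B: max(7, 2) = 7
A -> C -> D -> B: max(2, 4, 2) = 4
A -> C -> E -> B: max(2, 3, 1) = 3
A -> C -> B: max(2, 3) = 3
Best route has worst link 3.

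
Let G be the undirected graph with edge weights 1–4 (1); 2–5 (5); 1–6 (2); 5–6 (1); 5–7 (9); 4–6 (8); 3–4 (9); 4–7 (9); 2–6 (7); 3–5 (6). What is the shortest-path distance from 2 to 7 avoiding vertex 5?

19

Routes from 2 to 7 avoiding 5:
2→6→4→7: 7 + 8 + 9 = 24
2→6→1→4→7: 7 + 2 + 1 + 9 = 19
The minimum is 19.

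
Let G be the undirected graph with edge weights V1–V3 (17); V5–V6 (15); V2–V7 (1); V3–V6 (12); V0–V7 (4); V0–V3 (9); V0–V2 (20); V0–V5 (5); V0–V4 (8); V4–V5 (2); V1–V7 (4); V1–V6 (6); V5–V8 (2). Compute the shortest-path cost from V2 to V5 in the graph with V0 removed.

Candidate routes:
V2-V7-V1-V6-V5: 1 + 4 + 6 + 15 = 26
V2-V7-V1-V3-V6-V5: 1 + 4 + 17 + 12 + 15 = 49
Best route has total 26.

26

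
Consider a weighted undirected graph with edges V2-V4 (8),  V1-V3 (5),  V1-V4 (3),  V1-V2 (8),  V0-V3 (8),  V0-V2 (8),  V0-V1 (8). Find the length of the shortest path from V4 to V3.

Checking several routes:
V4 -> V2 -> V1 -> V3: 8 + 8 + 5 = 21
V4 -> V1 -> V3: 3 + 5 = 8
V4 -> V1 -> V2 -> V0 -> V3: 3 + 8 + 8 + 8 = 27
V4 -> V2 -> V0 -> V3: 8 + 8 + 8 = 24
V4 -> V1 -> V0 -> V3: 3 + 8 + 8 = 19
Best route has total 8.

8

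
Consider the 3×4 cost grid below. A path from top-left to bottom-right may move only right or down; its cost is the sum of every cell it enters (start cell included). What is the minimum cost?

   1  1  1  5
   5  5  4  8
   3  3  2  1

10

Path (0,0) -> (0,1) -> (0,2) -> (1,2) -> (2,2) -> (2,3): 1 + 1 + 1 + 4 + 2 + 1 = 10.
(Top row then right column would cost 17.)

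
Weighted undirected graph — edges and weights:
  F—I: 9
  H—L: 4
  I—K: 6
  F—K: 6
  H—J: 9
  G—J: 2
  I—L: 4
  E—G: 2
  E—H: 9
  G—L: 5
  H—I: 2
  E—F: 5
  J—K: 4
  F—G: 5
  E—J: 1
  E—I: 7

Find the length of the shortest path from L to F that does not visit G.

Checking several routes:
L → I → F: 4 + 9 = 13
L → I → K → F: 4 + 6 + 6 = 16
L → H → E → F: 4 + 9 + 5 = 18
L → H → I → F: 4 + 2 + 9 = 15
L → I → E → F: 4 + 7 + 5 = 16
L → H → I → K → F: 4 + 2 + 6 + 6 = 18
Shortest: 13.

13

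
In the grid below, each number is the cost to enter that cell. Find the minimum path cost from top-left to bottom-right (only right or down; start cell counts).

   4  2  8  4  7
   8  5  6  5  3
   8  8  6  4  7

Path [0,0] -> [0,1] -> [1,1] -> [1,2] -> [1,3] -> [1,4] -> [2,4]: 4 + 2 + 5 + 6 + 5 + 3 + 7 = 32.
For comparison, the top-then-right route costs 35.

32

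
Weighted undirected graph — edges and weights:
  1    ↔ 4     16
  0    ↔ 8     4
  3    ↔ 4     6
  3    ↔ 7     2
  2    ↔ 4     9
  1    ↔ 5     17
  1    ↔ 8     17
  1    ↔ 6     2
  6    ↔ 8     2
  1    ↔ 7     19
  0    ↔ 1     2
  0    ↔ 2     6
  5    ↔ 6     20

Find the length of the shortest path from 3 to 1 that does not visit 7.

Comparing a few candidate routes:
3 -> 4 -> 1: 6 + 16 = 22
3 -> 4 -> 2 -> 0 -> 1: 6 + 9 + 6 + 2 = 23
3 -> 4 -> 2 -> 0 -> 8 -> 6 -> 1: 6 + 9 + 6 + 4 + 2 + 2 = 29
Best route has total 22.

22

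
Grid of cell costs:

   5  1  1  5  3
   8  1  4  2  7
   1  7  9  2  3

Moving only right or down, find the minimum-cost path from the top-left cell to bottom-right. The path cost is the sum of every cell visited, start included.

Take r0c0 -> r0c1 -> r0c2 -> r1c2 -> r1c3 -> r2c3 -> r2c4 for a total of 5 + 1 + 1 + 4 + 2 + 2 + 3 = 18.

18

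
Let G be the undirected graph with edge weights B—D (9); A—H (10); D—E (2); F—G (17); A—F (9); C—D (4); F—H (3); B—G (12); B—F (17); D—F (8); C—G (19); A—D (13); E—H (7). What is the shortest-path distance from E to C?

Checking several routes:
E - H - F - A - D - C: 7 + 3 + 9 + 13 + 4 = 36
E - H - F - D - C: 7 + 3 + 8 + 4 = 22
E - H - F - B - D - C: 7 + 3 + 17 + 9 + 4 = 40
E - H - A - F - D - C: 7 + 10 + 9 + 8 + 4 = 38
E - H - A - D - C: 7 + 10 + 13 + 4 = 34
E - D - C: 2 + 4 = 6
Best route has total 6.

6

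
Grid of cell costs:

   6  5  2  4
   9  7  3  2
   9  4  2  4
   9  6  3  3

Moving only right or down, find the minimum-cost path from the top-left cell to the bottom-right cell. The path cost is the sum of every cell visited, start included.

One optimal route is (0,0) -> (0,1) -> (0,2) -> (1,2) -> (2,2) -> (3,2) -> (3,3).
Its cost is 6 + 5 + 2 + 3 + 2 + 3 + 3 = 24.
(Top row then right column would cost 26.)

24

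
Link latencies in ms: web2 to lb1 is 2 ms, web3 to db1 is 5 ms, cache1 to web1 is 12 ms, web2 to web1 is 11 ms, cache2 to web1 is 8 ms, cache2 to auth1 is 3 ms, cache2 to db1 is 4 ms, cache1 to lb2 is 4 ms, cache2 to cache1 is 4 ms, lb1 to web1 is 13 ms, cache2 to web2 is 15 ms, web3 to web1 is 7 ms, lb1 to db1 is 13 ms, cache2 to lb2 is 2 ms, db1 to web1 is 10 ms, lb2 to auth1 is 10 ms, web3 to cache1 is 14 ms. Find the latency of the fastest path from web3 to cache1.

13

Comparing a few candidate routes:
web3-db1-cache2-cache1: 5 + 4 + 4 = 13
web3-web1-cache1: 7 + 12 = 19
web3-db1-cache2-lb2-cache1: 5 + 4 + 2 + 4 = 15
web3-cache1: 14
Best route has total 13 ms.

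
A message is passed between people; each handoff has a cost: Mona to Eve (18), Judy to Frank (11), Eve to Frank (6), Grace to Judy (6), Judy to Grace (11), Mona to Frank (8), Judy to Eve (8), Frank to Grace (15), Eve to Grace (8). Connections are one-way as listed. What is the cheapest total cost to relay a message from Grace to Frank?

17

Candidate routes:
Grace-Judy-Eve-Frank: 6 + 8 + 6 = 20
Grace-Judy-Frank: 6 + 11 = 17
The minimum is 17.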